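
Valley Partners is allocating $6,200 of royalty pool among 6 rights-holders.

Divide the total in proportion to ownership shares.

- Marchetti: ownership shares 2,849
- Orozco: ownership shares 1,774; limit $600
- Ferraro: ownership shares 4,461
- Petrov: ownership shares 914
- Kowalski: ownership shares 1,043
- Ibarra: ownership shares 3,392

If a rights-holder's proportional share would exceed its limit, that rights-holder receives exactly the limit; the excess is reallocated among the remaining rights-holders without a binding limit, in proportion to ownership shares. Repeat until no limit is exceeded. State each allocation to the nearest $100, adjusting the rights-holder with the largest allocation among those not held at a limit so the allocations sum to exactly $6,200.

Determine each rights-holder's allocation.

Marchetti: $1,300 · Orozco: $600 · Ferraro: $1,900 · Petrov: $400 · Kowalski: $500 · Ibarra: $1,500

Sum of ownership shares: 14,433.
Pro-rata shares before constraints: Marchetti 1,223.85; Orozco 762.06; Ferraro 1,916.32; Petrov 392.63; Kowalski 448.04; Ibarra 1,457.11.
Cap binds for Orozco ($600); residual $5,600 reallocated over remaining ownership shares 12,659.
Shares after redistribution: Marchetti 1,260.32 → $1,300; Ferraro 1,973.43 → $2,000; Petrov 404.33 → $400; Kowalski 461.40 → $500; Ibarra 1,500.53 → $1,500.
Rounding difference −$100 applied to Ferraro → $1,900.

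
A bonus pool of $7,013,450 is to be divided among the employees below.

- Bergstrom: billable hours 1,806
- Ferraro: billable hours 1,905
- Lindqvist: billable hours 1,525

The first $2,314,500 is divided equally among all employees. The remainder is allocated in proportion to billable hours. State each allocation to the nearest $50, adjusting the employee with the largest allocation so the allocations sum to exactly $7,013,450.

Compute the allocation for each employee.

First tranche $2,314,500 split equally: $771,500 each.
Remainder $4,698,950 by billable hours (total 5,236): Bergstrom 1,620,760.83 → $1,620,750; Ferraro 1,709,606.52 → $1,709,600; Lindqvist 1,368,582.65 → $1,368,600.
Totals: Bergstrom $771,500 + $1,620,750 = $2,392,250; Ferraro $771,500 + $1,709,600 = $2,481,100; Lindqvist $771,500 + $1,368,600 = $2,140,100.

Bergstrom: $2,392,250; Ferraro: $2,481,100; Lindqvist: $2,140,100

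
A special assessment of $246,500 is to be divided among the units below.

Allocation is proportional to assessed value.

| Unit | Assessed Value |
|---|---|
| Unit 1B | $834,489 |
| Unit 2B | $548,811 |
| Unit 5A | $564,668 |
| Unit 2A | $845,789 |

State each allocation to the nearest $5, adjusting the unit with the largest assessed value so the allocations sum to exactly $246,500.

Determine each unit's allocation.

Assessed value total: 834,489 + 548,811 + 564,668 + 845,789 = 2,793,757.
Unrounded shares: Unit 1B 73,629.00; Unit 2B 48,422.93; Unit 5A 49,822.04; Unit 2A 74,626.03.
Rounded to nearest $5: Unit 1B $73,630; Unit 2B $48,425; Unit 5A $49,820; Unit 2A $74,625. Sum = $246,500.
Sum already equals the total — no adjustment.

Unit 1B: $73,630 | Unit 2B: $48,425 | Unit 5A: $49,820 | Unit 2A: $74,625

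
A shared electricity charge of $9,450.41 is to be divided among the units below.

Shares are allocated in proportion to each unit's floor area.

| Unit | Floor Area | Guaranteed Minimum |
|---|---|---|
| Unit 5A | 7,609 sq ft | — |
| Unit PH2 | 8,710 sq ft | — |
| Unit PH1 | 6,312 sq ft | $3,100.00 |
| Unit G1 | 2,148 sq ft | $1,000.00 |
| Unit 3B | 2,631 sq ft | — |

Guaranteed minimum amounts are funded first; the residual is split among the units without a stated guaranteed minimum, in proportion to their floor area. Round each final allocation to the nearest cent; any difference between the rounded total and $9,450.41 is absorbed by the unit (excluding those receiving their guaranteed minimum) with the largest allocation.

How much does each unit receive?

Unit 5A: $2,148.35 | Unit PH2: $2,459.21 | Unit PH1: $3,100.00 | Unit G1: $1,000.00 | Unit 3B: $742.85

Guaranteed amounts: Unit PH1 $3,100.00; Unit G1 $1,000.00. Remaining pool $5,350.41.
Remaining pool split over remaining floor area 18,950: Unit 5A 2,148.3520 → $2,148.35; Unit PH2 2,459.2122 → $2,459.21; Unit 3B 742.8458 → $742.85.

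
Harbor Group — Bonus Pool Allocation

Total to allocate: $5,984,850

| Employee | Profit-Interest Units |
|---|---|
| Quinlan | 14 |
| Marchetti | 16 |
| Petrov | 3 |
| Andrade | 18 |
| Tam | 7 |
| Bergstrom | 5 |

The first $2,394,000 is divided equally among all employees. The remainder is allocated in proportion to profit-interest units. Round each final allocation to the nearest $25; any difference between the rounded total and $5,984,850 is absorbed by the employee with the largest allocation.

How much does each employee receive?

First tranche $2,394,000 split equally: $399,000 each.
Remainder $3,590,850 by profit-interest units (total 63): Quinlan 797,966.67 → $797,975; Marchetti 911,961.90 → $911,950; Petrov 170,992.86 → $171,000; Andrade 1,025,957.14 → $1,025,950; Tam 398,983.33 → $398,975; Bergstrom 284,988.10 → $285,000.
Totals: Quinlan $399,000 + $797,975 = $1,196,975; Marchetti $399,000 + $911,950 = $1,310,950; Petrov $399,000 + $171,000 = $570,000; Andrade $399,000 + $1,025,950 = $1,424,950; Tam $399,000 + $398,975 = $797,975; Bergstrom $399,000 + $285,000 = $684,000.

Quinlan: $1,196,975 | Marchetti: $1,310,950 | Petrov: $570,000 | Andrade: $1,424,950 | Tam: $797,975 | Bergstrom: $684,000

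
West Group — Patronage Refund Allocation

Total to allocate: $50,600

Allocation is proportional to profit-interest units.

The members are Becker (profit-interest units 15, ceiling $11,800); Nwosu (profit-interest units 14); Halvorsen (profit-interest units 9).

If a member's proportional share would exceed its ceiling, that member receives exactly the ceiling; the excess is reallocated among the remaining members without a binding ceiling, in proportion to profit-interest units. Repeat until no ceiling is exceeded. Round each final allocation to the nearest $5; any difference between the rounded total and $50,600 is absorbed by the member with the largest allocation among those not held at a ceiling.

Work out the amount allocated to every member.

Sum of profit-interest units: 38.
Pro-rata shares before constraints: Becker 19,973.68; Nwosu 18,642.11; Halvorsen 11,984.21.
Cap binds for Becker ($11,800); remaining pool $38,800 reallocated over remaining profit-interest units 23.
Redistributed shares: Nwosu 23,617.39 → $23,615; Halvorsen 15,182.61 → $15,185.

Becker: $11,800; Nwosu: $23,615; Halvorsen: $15,185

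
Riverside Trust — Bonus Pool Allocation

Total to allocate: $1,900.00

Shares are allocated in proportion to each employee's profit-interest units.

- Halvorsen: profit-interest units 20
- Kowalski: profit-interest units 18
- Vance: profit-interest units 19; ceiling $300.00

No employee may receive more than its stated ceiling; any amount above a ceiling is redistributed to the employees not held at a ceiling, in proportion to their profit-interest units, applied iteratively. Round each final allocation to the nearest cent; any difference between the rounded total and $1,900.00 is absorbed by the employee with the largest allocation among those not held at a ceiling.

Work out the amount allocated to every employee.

Combined profit-interest units = 57.
Proportional shares (ignoring caps): Halvorsen 666.6667; Kowalski 600.0000; Vance 633.3333.
Held at cap: Vance ($300.00); remaining pool $1,600.00 reallocated over remaining profit-interest units 38.
Shares after redistribution: Halvorsen 842.1053 → $842.11; Kowalski 757.8947 → $757.89.

Halvorsen: $842.11; Kowalski: $757.89; Vance: $300.00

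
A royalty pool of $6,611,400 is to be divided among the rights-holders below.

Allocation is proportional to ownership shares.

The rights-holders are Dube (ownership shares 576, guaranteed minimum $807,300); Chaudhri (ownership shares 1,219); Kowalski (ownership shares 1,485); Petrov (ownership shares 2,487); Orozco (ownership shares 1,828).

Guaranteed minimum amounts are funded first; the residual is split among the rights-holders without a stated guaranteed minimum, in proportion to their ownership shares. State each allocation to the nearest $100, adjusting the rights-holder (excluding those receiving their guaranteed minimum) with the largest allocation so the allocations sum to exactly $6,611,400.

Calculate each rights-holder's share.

Dube: $807,300 · Chaudhri: $1,008,000 · Kowalski: $1,228,000 · Petrov: $2,056,500 · Orozco: $1,511,600

Guaranteed amounts: Dube $807,300. Remaining pool $5,804,100.
Remaining pool split over remaining ownership shares 7,019: Chaudhri 1,008,006.54 → $1,008,000; Kowalski 1,227,965.31 → $1,228,000; Petrov 2,056,531.80 → $2,056,500; Orozco 1,511,596.35 → $1,511,600.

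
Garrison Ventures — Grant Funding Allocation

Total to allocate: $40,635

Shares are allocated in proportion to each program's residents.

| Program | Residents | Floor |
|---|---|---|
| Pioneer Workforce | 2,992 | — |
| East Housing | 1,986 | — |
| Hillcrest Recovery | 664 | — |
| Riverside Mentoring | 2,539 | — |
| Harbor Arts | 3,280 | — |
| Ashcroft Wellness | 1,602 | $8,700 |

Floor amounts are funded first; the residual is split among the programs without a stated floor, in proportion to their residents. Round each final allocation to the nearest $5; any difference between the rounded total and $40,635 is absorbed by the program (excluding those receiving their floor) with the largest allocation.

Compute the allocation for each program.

Pioneer Workforce: $8,335 · East Housing: $5,535 · Hillcrest Recovery: $1,850 · Riverside Mentoring: $7,075 · Harbor Arts: $9,140 · Ashcroft Wellness: $8,700

Guaranteed amounts: Ashcroft Wellness $8,700. Remaining pool $31,935.
Remaining pool split over remaining residents 11,461: Pioneer Workforce 8,336.93 → $8,335; East Housing 5,533.80 → $5,535; Hillcrest Recovery 1,850.17 → $1,850; Riverside Mentoring 7,074.69 → $7,075; Harbor Arts 9,139.41 → $9,140.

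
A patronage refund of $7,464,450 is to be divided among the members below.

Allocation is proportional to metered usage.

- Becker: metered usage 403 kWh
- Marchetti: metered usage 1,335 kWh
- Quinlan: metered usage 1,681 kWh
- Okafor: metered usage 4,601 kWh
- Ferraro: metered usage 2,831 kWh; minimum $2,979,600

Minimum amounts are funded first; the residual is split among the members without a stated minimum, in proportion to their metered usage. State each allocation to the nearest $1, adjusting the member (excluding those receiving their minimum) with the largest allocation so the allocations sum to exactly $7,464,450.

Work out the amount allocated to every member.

Becker: $225,361; Marchetti: $746,543; Quinlan: $940,029; Okafor: $2,572,917; Ferraro: $2,979,600

Guaranteed amounts: Ferraro $2,979,600. Balance $4,484,850.
Balance split over remaining metered usage 8,020: Becker 225,360.92 → $225,361; Marchetti 746,542.99 → $746,543; Quinlan 940,029.03 → $940,029; Okafor 2,572,917.06 → $2,572,917.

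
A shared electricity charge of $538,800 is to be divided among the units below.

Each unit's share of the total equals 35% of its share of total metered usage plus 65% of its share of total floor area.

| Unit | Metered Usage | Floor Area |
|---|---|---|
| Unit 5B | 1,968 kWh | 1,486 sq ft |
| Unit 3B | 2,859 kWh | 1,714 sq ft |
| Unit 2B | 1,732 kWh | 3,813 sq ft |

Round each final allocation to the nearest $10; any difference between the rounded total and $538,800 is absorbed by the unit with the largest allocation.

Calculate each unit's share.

Unit 5B: $130,790 | Unit 3B: $167,790 | Unit 2B: $240,220

Totals — metered usage 6,559, floor area 7,013.
Combined weights (35% metered usage + 65% floor area): Unit 5B 0.2427; Unit 3B 0.3114; Unit 2B 0.4458.
Unrounded shares: Unit 5B 130,791.51; Unit 3B 167,794.97; Unit 2B 240,213.52.
Rounded to nearest $10: Unit 5B $130,790; Unit 3B $167,790; Unit 2B $240,210. Sum = $538,790.
Difference $538,800 − $538,790 = +$10 applied to largest allocation (Unit 2B): Unit 2B becomes $240,220.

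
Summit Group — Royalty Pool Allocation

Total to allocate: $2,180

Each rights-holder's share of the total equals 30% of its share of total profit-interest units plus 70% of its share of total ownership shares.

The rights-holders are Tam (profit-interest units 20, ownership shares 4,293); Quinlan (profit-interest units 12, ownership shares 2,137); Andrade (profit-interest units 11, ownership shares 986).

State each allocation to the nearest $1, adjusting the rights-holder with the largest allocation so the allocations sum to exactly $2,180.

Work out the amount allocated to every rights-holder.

Tam: $1,188 · Quinlan: $622 · Andrade: $370

Totals — profit-interest units 43, ownership shares 7,416.
Combined weights (30% profit-interest units + 70% ownership shares): Tam 0.5448; Quinlan 0.2854; Andrade 0.1698.
Raw shares: Tam 1,187.56; Quinlan 622.24; Andrade 370.19.
After rounding ($1): Tam $1,188; Quinlan $622; Andrade $370. Sum = $2,180.
No rounding difference to absorb.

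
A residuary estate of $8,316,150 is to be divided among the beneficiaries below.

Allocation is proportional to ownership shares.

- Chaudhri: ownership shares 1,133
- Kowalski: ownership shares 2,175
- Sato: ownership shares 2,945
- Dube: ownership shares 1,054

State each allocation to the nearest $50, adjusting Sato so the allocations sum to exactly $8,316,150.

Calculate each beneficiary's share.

Combined ownership shares = 7,307.
Unrounded shares: Chaudhri 1,133/7,307 × $8,316,150 = 1,289,475.56; Kowalski 2,175/7,307 × $8,316,150 = 2,475,383.37; Sato 2,945/7,307 × $8,316,150 = 3,351,725.98; Dube 1,054/7,307 × $8,316,150 = 1,199,565.09.
After rounding ($50): Chaudhri $1,289,500; Kowalski $2,475,400; Sato $3,351,750; Dube $1,199,550. Sum = $8,316,200.
Difference $8,316,150 − $8,316,200 = −$50 applied to Sato: Sato becomes $3,351,700.

Chaudhri: $1,289,500; Kowalski: $2,475,400; Sato: $3,351,700; Dube: $1,199,550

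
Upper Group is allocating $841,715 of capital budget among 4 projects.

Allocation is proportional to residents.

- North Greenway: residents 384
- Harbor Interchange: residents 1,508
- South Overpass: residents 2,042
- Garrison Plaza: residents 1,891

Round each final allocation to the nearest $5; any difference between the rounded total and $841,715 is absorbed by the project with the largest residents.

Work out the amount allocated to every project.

Residents total: 384 + 1,508 + 2,042 + 1,891 = 5,825.
Proportional shares: North Greenway 55,488.16; Harbor Interchange 217,906.65; South Overpass 295,069.88; Garrison Plaza 273,250.31.
After rounding ($5): North Greenway $55,490; Harbor Interchange $217,905; South Overpass $295,070; Garrison Plaza $273,250. Sum = $841,715.
No rounding difference to absorb.

North Greenway: $55,490 | Harbor Interchange: $217,905 | South Overpass: $295,070 | Garrison Plaza: $273,250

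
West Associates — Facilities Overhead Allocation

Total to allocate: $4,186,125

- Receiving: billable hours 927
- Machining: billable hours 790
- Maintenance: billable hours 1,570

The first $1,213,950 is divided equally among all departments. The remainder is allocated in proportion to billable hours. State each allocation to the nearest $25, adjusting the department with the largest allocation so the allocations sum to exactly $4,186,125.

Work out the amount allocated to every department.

Receiving: $1,242,875; Machining: $1,118,975; Maintenance: $1,824,275

$1,213,950 shared equally gives $404,650 per department.
Remainder $2,972,175 by billable hours (total 3,287): Receiving 838,213.03 → $838,225; Machining 714,334.73 → $714,325; Maintenance 1,419,627.24 → $1,419,625.
Totals: Receiving $404,650 + $838,225 = $1,242,875; Machining $404,650 + $714,325 = $1,118,975; Maintenance $404,650 + $1,419,625 = $1,824,275.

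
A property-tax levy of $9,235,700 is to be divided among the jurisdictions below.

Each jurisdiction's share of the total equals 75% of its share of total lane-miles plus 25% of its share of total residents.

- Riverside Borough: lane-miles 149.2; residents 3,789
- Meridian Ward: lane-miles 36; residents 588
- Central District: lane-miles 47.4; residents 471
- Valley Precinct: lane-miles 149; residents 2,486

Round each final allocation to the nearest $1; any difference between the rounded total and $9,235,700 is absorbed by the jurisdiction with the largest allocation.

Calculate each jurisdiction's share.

Lane-miles total 381.6; residents total 7,334.
Combined weights (75% lane-miles + 25% residents): Riverside Borough 0.4224; Meridian Ward 0.0908; Central District 0.1092; Valley Precinct 0.3776.
Unrounded shares: Riverside Borough 3,901,138.498; Meridian Ward 838,586.32; Central District 1,008,683.77; Valley Precinct 3,487,291.41.
After rounding ($1): Riverside Borough $3,901,138; Meridian Ward $838,586; Central District $1,008,684; Valley Precinct $3,487,291. Sum = $9,235,699.
Difference $9,235,700 − $9,235,699 = +$1 applied to largest allocation (Riverside Borough): Riverside Borough becomes $3,901,139.

Riverside Borough: $3,901,139 | Meridian Ward: $838,586 | Central District: $1,008,684 | Valley Precinct: $3,487,291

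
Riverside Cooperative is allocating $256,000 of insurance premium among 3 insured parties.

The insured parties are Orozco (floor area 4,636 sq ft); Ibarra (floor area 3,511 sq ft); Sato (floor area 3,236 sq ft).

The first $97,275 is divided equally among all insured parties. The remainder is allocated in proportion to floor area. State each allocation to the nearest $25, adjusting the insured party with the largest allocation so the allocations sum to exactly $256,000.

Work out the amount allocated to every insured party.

Orozco: $97,075; Ibarra: $81,375; Sato: $77,550

$97,275 shared equally gives $32,425 per insured party.
Remainder $158,725 by floor area (total 11,383): Orozco 64,644.57 → $64,650; Ibarra 48,957.52 → $48,950; Sato 45,122.91 → $45,125.
Totals: Orozco $32,425 + $64,650 = $97,075; Ibarra $32,425 + $48,950 = $81,375; Sato $32,425 + $45,125 = $77,550.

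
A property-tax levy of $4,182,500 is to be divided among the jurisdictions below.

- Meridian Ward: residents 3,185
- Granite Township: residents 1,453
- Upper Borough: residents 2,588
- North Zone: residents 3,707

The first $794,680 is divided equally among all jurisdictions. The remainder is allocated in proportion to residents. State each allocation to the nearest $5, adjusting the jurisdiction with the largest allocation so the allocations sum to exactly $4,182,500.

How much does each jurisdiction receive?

Equal tier: $794,680 ÷ 4 = $198,670 apiece.
Remainder $3,387,820 by residents (total 10,933): Meridian Ward 986,939.24 → $986,940; Granite Township 450,242.61 → $450,245; Upper Borough 801,946.23 → $801,945; North Zone 1,148,691.92 → $1,148,690.
Totals: Meridian Ward $198,670 + $986,940 = $1,185,610; Granite Township $198,670 + $450,245 = $648,915; Upper Borough $198,670 + $801,945 = $1,000,615; North Zone $198,670 + $1,148,690 = $1,347,360.

Meridian Ward: $1,185,610; Granite Township: $648,915; Upper Borough: $1,000,615; North Zone: $1,347,360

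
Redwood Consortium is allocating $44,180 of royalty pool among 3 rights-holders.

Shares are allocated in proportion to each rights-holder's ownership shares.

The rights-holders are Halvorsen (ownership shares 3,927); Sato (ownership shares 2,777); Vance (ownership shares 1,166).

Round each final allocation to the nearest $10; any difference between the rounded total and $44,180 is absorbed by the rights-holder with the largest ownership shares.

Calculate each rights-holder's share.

Sum of ownership shares: 7,870.
Unrounded shares: Halvorsen 3,927/7,870 × $44,180 = 22,045.09; Sato 2,777/7,870 × $44,180 = 15,589.31; Vance 1,166/7,870 × $44,180 = 6,545.60.
After rounding ($10): Halvorsen $22,050; Sato $15,590; Vance $6,550. Sum = $44,190.
Difference $44,180 − $44,190 = −$10 applied to largest ownership shares (Halvorsen): Halvorsen becomes $22,040.

Halvorsen: $22,040; Sato: $15,590; Vance: $6,550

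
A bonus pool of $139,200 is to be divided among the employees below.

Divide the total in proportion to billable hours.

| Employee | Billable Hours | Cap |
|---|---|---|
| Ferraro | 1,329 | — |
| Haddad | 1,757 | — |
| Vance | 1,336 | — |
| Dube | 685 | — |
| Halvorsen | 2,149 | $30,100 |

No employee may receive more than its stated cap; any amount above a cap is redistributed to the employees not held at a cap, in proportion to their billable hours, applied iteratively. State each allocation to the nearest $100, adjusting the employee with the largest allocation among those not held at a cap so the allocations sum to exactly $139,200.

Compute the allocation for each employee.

Ferraro: $28,400 | Haddad: $37,600 | Vance: $28,500 | Dube: $14,600 | Halvorsen: $30,100

Billable hours total: 7,256.
Pro-rata shares before constraints: Ferraro 25,495.70; Haddad 33,706.50; Vance 25,629.99; Dube 13,141.12; Halvorsen 41,226.68.
Held at cap: Halvorsen ($30,100); residual $109,100 reallocated over remaining billable hours 5,107.
Shares after redistribution: Ferraro 28,391.21 → $28,400; Haddad 37,534.50 → $37,500; Vance 28,540.75 → $28,500; Dube 14,633.54 → $14,600.
Rounding difference +$100 applied to Haddad → $37,600.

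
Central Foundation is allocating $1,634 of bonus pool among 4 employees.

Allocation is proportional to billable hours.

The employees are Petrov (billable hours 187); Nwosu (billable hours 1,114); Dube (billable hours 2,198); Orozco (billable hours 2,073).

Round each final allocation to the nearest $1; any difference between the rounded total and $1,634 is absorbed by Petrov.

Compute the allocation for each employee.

Petrov: $54 | Nwosu: $327 | Dube: $645 | Orozco: $608

Total billable hours = 5,572.
Unrounded shares: Petrov 187/5,572 × $1,634 = 54.84; Nwosu 1,114/5,572 × $1,634 = 326.68; Dube 2,198/5,572 × $1,634 = 644.57; Orozco 2,073/5,572 × $1,634 = 607.91.
After rounding ($1): Petrov $55; Nwosu $327; Dube $645; Orozco $608. Sum = $1,635.
Difference $1,634 − $1,635 = −$1 applied to Petrov: Petrov becomes $54.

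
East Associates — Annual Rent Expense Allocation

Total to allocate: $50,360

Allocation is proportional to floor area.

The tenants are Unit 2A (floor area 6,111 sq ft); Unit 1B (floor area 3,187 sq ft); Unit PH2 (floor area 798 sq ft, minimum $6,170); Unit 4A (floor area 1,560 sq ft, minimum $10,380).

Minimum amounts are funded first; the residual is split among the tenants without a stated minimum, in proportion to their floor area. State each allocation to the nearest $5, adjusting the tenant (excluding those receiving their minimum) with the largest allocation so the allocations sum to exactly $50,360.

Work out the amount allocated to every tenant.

Unit 2A: $22,220; Unit 1B: $11,590; Unit PH2: $6,170; Unit 4A: $10,380

Minimums first: Unit PH2 $6,170; Unit 4A $10,380. Remaining pool $33,810.
Remaining pool split over remaining floor area 9,298: Unit 2A 22,221.22 → $22,220; Unit 1B 11,588.78 → $11,590.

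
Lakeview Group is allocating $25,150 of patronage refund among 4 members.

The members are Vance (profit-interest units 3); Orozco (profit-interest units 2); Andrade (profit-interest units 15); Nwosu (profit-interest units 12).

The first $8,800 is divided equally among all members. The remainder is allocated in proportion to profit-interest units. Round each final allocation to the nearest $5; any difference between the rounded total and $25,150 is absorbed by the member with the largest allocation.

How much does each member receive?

Vance: $3,735; Orozco: $3,220; Andrade: $9,865; Nwosu: $8,330

Equal tier: $8,800 ÷ 4 = $2,200 apiece.
Remainder $16,350 by profit-interest units (total 32): Vance 1,532.81 → $1,535; Orozco 1,021.88 → $1,020; Andrade 7,664.06 → $7,665; Nwosu 6,131.25 → $6,130.
Totals: Vance $2,200 + $1,535 = $3,735; Orozco $2,200 + $1,020 = $3,220; Andrade $2,200 + $7,665 = $9,865; Nwosu $2,200 + $6,130 = $8,330.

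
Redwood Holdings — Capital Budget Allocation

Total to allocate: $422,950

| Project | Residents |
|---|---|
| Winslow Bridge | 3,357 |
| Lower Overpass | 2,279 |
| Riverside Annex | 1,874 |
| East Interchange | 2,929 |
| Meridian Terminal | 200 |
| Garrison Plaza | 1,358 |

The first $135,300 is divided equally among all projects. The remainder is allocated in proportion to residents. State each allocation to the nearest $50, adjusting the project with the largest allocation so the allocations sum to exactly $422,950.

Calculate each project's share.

$135,300 shared equally gives $22,550 per project.
Remainder $287,650 by residents (total 11,997): Winslow Bridge 80,490.21 → $80,500; Lower Overpass 54,643.19 → $54,650; Riverside Annex 44,932.57 → $44,950; East Interchange 70,228.13 → $70,250; Meridian Terminal 4,795.37 → $4,800; Garrison Plaza 32,560.53 → $32,550.
Rounding difference −$50 on remainder applied to Winslow Bridge.
Totals: Winslow Bridge $22,550 + $80,450 = $103,000; Lower Overpass $22,550 + $54,650 = $77,200; Riverside Annex $22,550 + $44,950 = $67,500; East Interchange $22,550 + $70,250 = $92,800; Meridian Terminal $22,550 + $4,800 = $27,350; Garrison Plaza $22,550 + $32,550 = $55,100.

Winslow Bridge: $103,000 · Lower Overpass: $77,200 · Riverside Annex: $67,500 · East Interchange: $92,800 · Meridian Terminal: $27,350 · Garrison Plaza: $55,100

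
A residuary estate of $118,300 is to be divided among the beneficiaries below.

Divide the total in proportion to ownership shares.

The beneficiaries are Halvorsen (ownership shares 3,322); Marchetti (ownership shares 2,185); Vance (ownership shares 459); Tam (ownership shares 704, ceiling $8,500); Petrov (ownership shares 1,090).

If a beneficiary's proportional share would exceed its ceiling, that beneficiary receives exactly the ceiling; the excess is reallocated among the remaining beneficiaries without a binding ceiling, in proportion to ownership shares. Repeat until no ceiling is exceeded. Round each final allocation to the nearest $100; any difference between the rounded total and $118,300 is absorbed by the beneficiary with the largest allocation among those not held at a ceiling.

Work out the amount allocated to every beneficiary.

Halvorsen: $51,700 | Marchetti: $34,000 | Vance: $7,100 | Tam: $8,500 | Petrov: $17,000

Combined ownership shares = 7,760.
Unconstrained shares: Halvorsen 50,643.38; Marchetti 33,309.99; Vance 6,997.38; Tam 10,732.37; Petrov 16,616.88.
Held at cap: Tam ($8,500); remaining pool $109,800 reallocated over remaining ownership shares 7,056.
Redistributed shares: Halvorsen 51,694.39 → $51,700; Marchetti 34,001.28 → $34,000; Vance 7,142.60 → $7,100; Petrov 16,961.73 → $17,000.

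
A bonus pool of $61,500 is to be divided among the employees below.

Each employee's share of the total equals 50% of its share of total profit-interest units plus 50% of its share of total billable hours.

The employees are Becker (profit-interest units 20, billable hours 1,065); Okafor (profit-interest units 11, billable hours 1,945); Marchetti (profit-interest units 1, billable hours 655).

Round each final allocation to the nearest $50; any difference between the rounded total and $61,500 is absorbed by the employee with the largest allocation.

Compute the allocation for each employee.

Totals — profit-interest units 32, billable hours 3,665.
Blended shares (50% profit-interest units + 50% billable hours): Becker 0.4578; Okafor 0.4372; Marchetti 0.1050.
Raw shares: Becker 28,154.29; Okafor 26,889.21; Marchetti 6,456.50.
At nearest $50: Becker $28,150; Okafor $26,900; Marchetti $6,450. Sum = $61,500.
No rounding difference to absorb.

Becker: $28,150 · Okafor: $26,900 · Marchetti: $6,450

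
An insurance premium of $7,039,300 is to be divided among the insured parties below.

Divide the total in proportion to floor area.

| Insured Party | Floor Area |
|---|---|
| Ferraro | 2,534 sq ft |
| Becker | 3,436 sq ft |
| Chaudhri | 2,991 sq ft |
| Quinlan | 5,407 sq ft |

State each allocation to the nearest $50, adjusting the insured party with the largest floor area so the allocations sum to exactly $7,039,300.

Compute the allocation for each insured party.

Ferraro: $1,241,500 | Becker: $1,683,400 | Chaudhri: $1,465,400 | Quinlan: $2,649,000

Floor area total: 14,368.
Proportional shares: Ferraro 2,534/14,368 × $7,039,300 = 1,241,480.11; Becker 3,436/14,368 × $7,039,300 = 1,683,396.07; Chaudhri 2,991/14,368 × $7,039,300 = 1,465,377.67; Quinlan 5,407/14,368 × $7,039,300 = 2,649,046.15.
Rounded to nearest $50: Ferraro $1,241,500; Becker $1,683,400; Chaudhri $1,465,400; Quinlan $2,649,050. Sum = $7,039,350.
Difference $7,039,300 − $7,039,350 = −$50 applied to largest floor area (Quinlan): Quinlan becomes $2,649,000.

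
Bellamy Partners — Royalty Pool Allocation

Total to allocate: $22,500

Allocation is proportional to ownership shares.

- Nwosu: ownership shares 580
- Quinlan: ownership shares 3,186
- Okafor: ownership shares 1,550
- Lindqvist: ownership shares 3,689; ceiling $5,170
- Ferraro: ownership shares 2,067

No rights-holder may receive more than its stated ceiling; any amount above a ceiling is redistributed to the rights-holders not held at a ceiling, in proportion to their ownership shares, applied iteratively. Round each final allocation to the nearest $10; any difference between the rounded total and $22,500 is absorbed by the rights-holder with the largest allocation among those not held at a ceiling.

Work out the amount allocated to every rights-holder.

Combined ownership shares = 11,072.
Unconstrained shares: Nwosu 1,178.65; Quinlan 6,474.44; Okafor 3,149.84; Lindqvist 7,496.61; Ferraro 4,200.46.
Cap binds for Lindqvist ($5,170); balance $17,330 reallocated over remaining ownership shares 7,383.
Remaining shares: Nwosu 1,361.42 → $1,360; Quinlan 7,478.45 → $7,480; Okafor 3,638.29 → $3,640; Ferraro 4,851.84 → $4,850.

Nwosu: $1,360 · Quinlan: $7,480 · Okafor: $3,640 · Lindqvist: $5,170 · Ferraro: $4,850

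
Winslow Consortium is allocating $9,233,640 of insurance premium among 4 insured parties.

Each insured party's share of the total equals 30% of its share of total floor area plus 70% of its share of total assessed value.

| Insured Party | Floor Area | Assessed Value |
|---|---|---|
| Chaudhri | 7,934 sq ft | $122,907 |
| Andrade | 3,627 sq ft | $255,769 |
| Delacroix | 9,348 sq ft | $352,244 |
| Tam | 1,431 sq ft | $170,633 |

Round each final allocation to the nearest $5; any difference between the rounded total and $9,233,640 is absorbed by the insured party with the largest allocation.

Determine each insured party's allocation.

Chaudhri: $1,864,955 · Andrade: $2,283,435 · Delacroix: $3,684,485 · Tam: $1,400,765

Floor area total 22,340; assessed value total 901,553.
Composite weights (30% floor area + 70% assessed value): Chaudhri 0.2020; Andrade 0.2473; Delacroix 0.3990; Tam 0.1517.
Raw shares: Chaudhri 1,864,955.01; Andrade 2,283,434.16; Delacroix 3,684,483.68; Tam 1,400,767.15.
After rounding ($5): Chaudhri $1,864,955; Andrade $2,283,435; Delacroix $3,684,485; Tam $1,400,765. Sum = $9,233,640.
Rounded total matches; no reconciliation needed.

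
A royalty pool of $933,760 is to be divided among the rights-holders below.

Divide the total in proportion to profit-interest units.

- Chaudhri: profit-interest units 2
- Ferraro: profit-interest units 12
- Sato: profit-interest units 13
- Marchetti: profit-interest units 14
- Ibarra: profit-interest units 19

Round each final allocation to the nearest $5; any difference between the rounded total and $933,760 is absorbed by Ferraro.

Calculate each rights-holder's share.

Total profit-interest units = 60.
Proportional shares: Chaudhri 2/60 × $933,760 = 31,125.33; Ferraro 12/60 × $933,760 = 186,752.00; Sato 13/60 × $933,760 = 202,314.67; Marchetti 14/60 × $933,760 = 217,877.33; Ibarra 19/60 × $933,760 = 295,690.67.
After rounding ($5): Chaudhri $31,125; Ferraro $186,750; Sato $202,315; Marchetti $217,875; Ibarra $295,690. Sum = $933,755.
Difference $933,760 − $933,755 = +$5 applied to Ferraro: Ferraro becomes $186,755.

Chaudhri: $31,125; Ferraro: $186,755; Sato: $202,315; Marchetti: $217,875; Ibarra: $295,690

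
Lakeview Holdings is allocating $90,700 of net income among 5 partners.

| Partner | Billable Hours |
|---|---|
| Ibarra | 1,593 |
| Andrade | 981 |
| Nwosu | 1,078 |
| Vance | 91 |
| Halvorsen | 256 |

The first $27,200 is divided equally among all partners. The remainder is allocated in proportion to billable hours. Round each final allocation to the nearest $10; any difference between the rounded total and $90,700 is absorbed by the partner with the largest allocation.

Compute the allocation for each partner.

Ibarra: $30,730 · Andrade: $21,020 · Nwosu: $22,560 · Vance: $6,880 · Halvorsen: $9,510

First tranche $27,200 split equally: $5,440 each.
Remainder $63,500 by billable hours (total 3,999): Ibarra 25,295.20 → $25,300; Andrade 15,577.27 → $15,580; Nwosu 17,117.53 → $17,120; Vance 1,444.99 → $1,440; Halvorsen 4,065.02 → $4,070.
Rounding difference −$10 on remainder applied to Ibarra.
Totals: Ibarra $5,440 + $25,290 = $30,730; Andrade $5,440 + $15,580 = $21,020; Nwosu $5,440 + $17,120 = $22,560; Vance $5,440 + $1,440 = $6,880; Halvorsen $5,440 + $4,070 = $9,510.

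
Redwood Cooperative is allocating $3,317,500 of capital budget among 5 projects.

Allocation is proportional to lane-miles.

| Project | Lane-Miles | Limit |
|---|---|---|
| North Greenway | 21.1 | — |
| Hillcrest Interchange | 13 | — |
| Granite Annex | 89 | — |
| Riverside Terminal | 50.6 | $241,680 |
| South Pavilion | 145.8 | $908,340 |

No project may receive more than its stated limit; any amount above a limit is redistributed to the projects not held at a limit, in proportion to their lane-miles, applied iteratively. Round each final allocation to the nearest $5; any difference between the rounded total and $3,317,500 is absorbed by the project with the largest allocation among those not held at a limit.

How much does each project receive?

North Greenway: $371,520 · Hillcrest Interchange: $228,895 · Granite Annex: $1,567,065 · Riverside Terminal: $241,680 · South Pavilion: $908,340

Combined lane-miles = 319.5.
Pro-rata shares before constraints: North Greenway 219,089.98; Hillcrest Interchange 134,984.35; Granite Annex 924,123.63; Riverside Terminal 525,400.63; South Pavilion 1,513,901.41.
Held at cap: Riverside Terminal ($241,680), South Pavilion ($908,340); balance $2,167,480 reallocated over remaining lane-miles 123.1.
Remaining shares: North Greenway 371,517.69 → $371,520; Hillcrest Interchange 228,897.16 → $228,895; Granite Annex 1,567,065.15 → $1,567,065.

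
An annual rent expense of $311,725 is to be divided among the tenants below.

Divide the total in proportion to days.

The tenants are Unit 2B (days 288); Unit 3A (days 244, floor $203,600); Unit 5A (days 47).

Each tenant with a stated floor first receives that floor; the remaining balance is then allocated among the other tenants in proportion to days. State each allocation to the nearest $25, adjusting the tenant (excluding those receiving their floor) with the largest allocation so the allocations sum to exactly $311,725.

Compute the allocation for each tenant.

Minimums first: Unit 3A $203,600. Residual $108,125.
Residual split over remaining days 335: Unit 2B 92,955.22 → $92,950; Unit 5A 15,169.78 → $15,175.

Unit 2B: $92,950 · Unit 3A: $203,600 · Unit 5A: $15,175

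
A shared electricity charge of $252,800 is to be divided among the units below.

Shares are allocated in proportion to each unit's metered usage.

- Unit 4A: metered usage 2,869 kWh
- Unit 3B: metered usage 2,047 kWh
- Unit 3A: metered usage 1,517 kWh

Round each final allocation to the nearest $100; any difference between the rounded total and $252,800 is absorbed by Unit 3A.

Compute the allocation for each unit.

Unit 4A: $112,700 · Unit 3B: $80,400 · Unit 3A: $59,700

Metered usage total: 6,433.
Proportional shares: Unit 4A 2,869/6,433 × $252,800 = 112,744.16; Unit 3B 2,047/6,433 × $252,800 = 80,441.72; Unit 3A 1,517/6,433 × $252,800 = 59,614.11.
At nearest $100: Unit 4A $112,700; Unit 3B $80,400; Unit 3A $59,600. Sum = $252,700.
Difference $252,800 − $252,700 = +$100 applied to Unit 3A: Unit 3A becomes $59,700.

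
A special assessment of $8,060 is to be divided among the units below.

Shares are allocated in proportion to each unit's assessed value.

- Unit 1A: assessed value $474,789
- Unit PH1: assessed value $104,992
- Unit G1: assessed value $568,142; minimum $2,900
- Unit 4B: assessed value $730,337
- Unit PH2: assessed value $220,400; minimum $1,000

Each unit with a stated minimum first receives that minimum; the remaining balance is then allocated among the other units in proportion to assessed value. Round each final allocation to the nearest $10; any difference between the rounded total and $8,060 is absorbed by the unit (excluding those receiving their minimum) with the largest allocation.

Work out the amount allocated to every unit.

Unit 1A: $1,510; Unit PH1: $330; Unit G1: $2,900; Unit 4B: $2,320; Unit PH2: $1,000

Minimums first: Unit G1 $2,900; Unit PH2 $1,000. Remaining pool $4,160.
Remaining pool split over remaining assessed value 1,310,118: Unit 1A 1,507.59 → $1,510; Unit PH1 333.38 → $330; Unit 4B 2,319.03 → $2,320.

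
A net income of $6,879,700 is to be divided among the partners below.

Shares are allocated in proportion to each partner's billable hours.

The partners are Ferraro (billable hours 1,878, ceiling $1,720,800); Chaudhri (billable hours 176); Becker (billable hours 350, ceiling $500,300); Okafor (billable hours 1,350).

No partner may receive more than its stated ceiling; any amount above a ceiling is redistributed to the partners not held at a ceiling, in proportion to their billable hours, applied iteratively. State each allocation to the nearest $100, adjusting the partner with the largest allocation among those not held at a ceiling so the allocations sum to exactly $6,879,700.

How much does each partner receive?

Ferraro: $1,720,800 · Chaudhri: $537,300 · Becker: $500,300 · Okafor: $4,121,300

Sum of billable hours: 3,754.
Pro-rata shares before constraints: Ferraro 3,441,682.63; Chaudhri 322,543.21; Becker 641,421.15; Okafor 2,474,053.01.
Held at cap: Ferraro ($1,720,800), Becker ($500,300); balance $4,658,600 reallocated over remaining billable hours 1,526.
Remaining shares: Chaudhri 537,295.94 → $537,300; Okafor 4,121,304.06 → $4,121,300.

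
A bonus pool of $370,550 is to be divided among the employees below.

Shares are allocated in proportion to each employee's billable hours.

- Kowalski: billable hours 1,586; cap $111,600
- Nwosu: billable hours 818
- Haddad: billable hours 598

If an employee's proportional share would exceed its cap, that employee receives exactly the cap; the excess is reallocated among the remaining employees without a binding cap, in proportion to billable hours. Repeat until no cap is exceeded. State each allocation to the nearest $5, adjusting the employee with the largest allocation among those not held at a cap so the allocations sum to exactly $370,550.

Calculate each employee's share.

Combined billable hours = 3,002.
Unconstrained shares: Kowalski 195,766.92; Nwosu 100,969.32; Haddad 73,813.76.
Cap binds for Kowalski ($111,600); remaining pool $258,950 reallocated over remaining billable hours 1,416.
Remaining shares: Nwosu 149,591.17 → $149,590; Haddad 109,358.83 → $109,360.

Kowalski: $111,600 | Nwosu: $149,590 | Haddad: $109,360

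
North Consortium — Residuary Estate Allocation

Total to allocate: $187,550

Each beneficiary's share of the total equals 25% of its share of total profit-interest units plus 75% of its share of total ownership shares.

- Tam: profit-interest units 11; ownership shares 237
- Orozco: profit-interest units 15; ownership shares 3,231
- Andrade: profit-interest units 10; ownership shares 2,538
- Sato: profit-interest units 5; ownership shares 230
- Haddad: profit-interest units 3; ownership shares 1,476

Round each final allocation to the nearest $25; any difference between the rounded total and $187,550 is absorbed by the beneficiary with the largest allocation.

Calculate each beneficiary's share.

Profit-interest units total 44; ownership shares total 7,712.
Combined weights (25% profit-interest units + 75% ownership shares): Tam 0.0855; Orozco 0.3994; Andrade 0.3036; Sato 0.0508; Haddad 0.1606.
Pro-rata amounts: Tam 16,044.62; Orozco 74,915.98; Andrade 56,947.93; Sato 9,523.19; Haddad 30,118.28.
At nearest $25: Tam $16,050; Orozco $74,925; Andrade $56,950; Sato $9,525; Haddad $30,125. Sum = $187,575.
Difference $187,550 − $187,575 = −$25 applied to largest allocation (Orozco): Orozco becomes $74,900.

Tam: $16,050; Orozco: $74,900; Andrade: $56,950; Sato: $9,525; Haddad: $30,125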